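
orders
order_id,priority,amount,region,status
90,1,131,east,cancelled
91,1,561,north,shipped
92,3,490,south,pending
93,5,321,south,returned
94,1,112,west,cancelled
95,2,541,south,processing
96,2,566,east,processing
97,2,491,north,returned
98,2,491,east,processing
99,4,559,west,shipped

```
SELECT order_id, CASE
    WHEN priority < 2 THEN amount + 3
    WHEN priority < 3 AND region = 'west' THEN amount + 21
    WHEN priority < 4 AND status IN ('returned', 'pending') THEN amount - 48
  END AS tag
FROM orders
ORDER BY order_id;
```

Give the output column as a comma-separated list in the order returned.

order_id=90: priority < 2 → 134
order_id=91: priority < 2 → 564
order_id=92: priority < 4 AND status IN ('returned', 'pending') → 442
order_id=93: (no match → NULL) → NULL
order_id=94: priority < 2 → 115
order_id=95: (no match → NULL) → NULL
order_id=96: (no match → NULL) → NULL
order_id=97: priority < 4 AND status IN ('returned', 'pending') → 443
order_id=98: (no match → NULL) → NULL
order_id=99: (no match → NULL) → NULL

134, 564, 442, NULL, 115, NULL, NULL, 443, NULL, NULL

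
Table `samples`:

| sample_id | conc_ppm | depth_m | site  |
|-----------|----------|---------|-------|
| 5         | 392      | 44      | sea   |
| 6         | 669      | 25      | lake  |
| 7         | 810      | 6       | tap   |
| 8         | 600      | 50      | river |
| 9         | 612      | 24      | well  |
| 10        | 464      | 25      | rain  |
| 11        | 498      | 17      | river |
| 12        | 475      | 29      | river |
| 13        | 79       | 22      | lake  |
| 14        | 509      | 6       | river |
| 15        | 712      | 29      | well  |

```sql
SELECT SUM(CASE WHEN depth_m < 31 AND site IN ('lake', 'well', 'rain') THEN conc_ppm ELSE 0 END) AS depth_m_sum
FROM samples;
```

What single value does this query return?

sample_id=5: ✗
sample_id=6: ✓ → 669
sample_id=7: ✗
sample_id=8: ✗
sample_id=9: ✓ → 612
sample_id=10: ✓ → 464
sample_id=11: ✗
sample_id=12: ✗
sample_id=13: ✓ → 79
sample_id=14: ✗
sample_id=15: ✓ → 712
depth_m_sum = 669 + 612 + 464 + 79 + 712 = 2536

2536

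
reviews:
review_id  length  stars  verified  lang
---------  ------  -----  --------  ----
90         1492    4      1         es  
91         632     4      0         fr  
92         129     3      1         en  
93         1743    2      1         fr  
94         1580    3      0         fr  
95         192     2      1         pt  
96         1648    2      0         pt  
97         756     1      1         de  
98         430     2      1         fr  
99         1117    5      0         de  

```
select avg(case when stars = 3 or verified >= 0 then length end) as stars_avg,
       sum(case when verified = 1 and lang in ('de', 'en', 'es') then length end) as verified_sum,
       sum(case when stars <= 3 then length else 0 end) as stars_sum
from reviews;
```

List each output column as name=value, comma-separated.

[stars_avg: stars = 3 or verified >= 0]
review_id=90: ✓ → 1492
review_id=91: ✓ → 632
review_id=92: ✓ → 129
review_id=93: ✓ → 1743
review_id=94: ✓ → 1580
review_id=95: ✓ → 192
review_id=96: ✓ → 1648
review_id=97: ✓ → 756
review_id=98: ✓ → 430
review_id=99: ✓ → 1117
stars_avg = (1492 + 632 + 129 + 1743 + 1580 + 192 + 1648 + 756 + 430 + 1117) / 10 = 971.9
—
[verified_sum: verified = 1 and lang in ('de', 'en', 'es')]
review_id=90: ✓ → 1492
review_id=91: ✗
review_id=92: ✓ → 129
review_id=93: ✗
review_id=94: ✗
review_id=95: ✗
review_id=96: ✗
review_id=97: ✓ → 756
review_id=98: ✗
review_id=99: ✗
verified_sum = 1492 + 129 + 756 = 2377
—
[stars_sum: stars <= 3]
review_id=90: ✗
review_id=91: ✗
review_id=92: ✓ → 129
review_id=93: ✓ → 1743
review_id=94: ✓ → 1580
review_id=95: ✓ → 192
review_id=96: ✓ → 1648
review_id=97: ✓ → 756
review_id=98: ✓ → 430
review_id=99: ✗
stars_sum = 129 + 1743 + 1580 + 192 + 1648 + 756 + 430 = 6478

stars_avg=971.9, verified_sum=2377, stars_sum=6478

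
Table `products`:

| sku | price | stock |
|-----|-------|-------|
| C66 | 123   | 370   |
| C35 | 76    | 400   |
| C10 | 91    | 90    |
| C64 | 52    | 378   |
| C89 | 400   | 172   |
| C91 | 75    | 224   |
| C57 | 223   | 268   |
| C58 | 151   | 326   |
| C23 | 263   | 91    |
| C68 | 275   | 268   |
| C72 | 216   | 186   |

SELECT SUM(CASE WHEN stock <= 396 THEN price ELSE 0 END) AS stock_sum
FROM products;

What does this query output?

sku=C66: ✓ → 123
sku=C35: ✗
sku=C10: ✓ → 91
sku=C64: ✓ → 52
sku=C89: ✓ → 400
sku=C91: ✓ → 75
sku=C57: ✓ → 223
sku=C58: ✓ → 151
sku=C23: ✓ → 263
sku=C68: ✓ → 275
sku=C72: ✓ → 216
stock_sum = 123 + 91 + 52 + 400 + 75 + 223 + 151 + 263 + 275 + 216 = 1869

1869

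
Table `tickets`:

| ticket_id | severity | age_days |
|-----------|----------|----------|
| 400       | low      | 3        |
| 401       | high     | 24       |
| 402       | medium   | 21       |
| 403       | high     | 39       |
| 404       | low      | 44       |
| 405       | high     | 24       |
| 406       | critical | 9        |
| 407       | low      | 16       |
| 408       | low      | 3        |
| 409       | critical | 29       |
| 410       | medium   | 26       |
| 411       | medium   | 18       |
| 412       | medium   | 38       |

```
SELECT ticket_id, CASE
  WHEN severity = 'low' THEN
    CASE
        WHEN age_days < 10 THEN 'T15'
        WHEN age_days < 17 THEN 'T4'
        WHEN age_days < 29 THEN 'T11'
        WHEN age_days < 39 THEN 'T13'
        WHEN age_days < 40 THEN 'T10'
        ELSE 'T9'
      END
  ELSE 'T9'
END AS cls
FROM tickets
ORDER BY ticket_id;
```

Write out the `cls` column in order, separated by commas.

ticket_id=400: severity='low' → inner[age_days < 10] → T15
ticket_id=401: severity='high' → outer ELSE → T9
ticket_id=402: severity='medium' → outer ELSE → T9
ticket_id=403: severity='high' → outer ELSE → T9
ticket_id=404: severity='low' → inner[ELSE] → T9
ticket_id=405: severity='high' → outer ELSE → T9
ticket_id=406: severity='critical' → outer ELSE → T9
ticket_id=407: severity='low' → inner[age_days < 17] → T4
ticket_id=408: severity='low' → inner[age_days < 10] → T15
ticket_id=409: severity='critical' → outer ELSE → T9
ticket_id=410: severity='medium' → outer ELSE → T9
ticket_id=411: severity='medium' → outer ELSE → T9
ticket_id=412: severity='medium' → outer ELSE → T9

T15, T9, T9, T9, T9, T9, T9, T4, T15, T9, T9, T9, T9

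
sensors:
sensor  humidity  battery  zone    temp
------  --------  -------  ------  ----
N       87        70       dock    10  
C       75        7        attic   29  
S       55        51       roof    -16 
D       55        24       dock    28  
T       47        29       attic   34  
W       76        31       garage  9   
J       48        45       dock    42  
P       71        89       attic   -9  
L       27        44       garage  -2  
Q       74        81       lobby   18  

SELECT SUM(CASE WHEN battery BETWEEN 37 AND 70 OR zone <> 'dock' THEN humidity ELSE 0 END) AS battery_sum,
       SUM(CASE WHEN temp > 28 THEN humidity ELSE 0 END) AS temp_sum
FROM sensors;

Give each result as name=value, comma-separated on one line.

[battery_sum: battery BETWEEN 37 AND 70 OR zone <> 'dock']
sensor=N: ✓ → 87
sensor=C: ✓ → 75
sensor=S: ✓ → 55
sensor=D: ✗
sensor=T: ✓ → 47
sensor=W: ✓ → 76
sensor=J: ✓ → 48
sensor=P: ✓ → 71
sensor=L: ✓ → 27
sensor=Q: ✓ → 74
battery_sum = 87 + 75 + 55 + 47 + 76 + 48 + 71 + 27 + 74 = 560
—
[temp_sum: temp > 28]
sensor=N: ✗
sensor=C: ✓ → 75
sensor=S: ✗
sensor=D: ✗
sensor=T: ✓ → 47
sensor=W: ✗
sensor=J: ✓ → 48
sensor=P: ✗
sensor=L: ✗
sensor=Q: ✗
temp_sum = 75 + 47 + 48 = 170

battery_sum=560, temp_sum=170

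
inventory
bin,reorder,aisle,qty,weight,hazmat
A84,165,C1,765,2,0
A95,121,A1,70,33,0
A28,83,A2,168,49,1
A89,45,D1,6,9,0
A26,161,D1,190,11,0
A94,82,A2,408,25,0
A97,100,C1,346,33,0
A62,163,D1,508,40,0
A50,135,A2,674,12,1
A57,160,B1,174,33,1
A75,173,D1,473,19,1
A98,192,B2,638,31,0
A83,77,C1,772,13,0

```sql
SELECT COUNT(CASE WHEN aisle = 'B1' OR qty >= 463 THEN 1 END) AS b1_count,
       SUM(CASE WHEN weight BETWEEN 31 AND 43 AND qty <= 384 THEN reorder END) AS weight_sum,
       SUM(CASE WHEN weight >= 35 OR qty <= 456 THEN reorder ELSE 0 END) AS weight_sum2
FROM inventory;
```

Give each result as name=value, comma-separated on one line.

[b1_count: aisle = 'B1' OR qty >= 463]
bin=A84: ✓ → 1
bin=A95: ✗
bin=A28: ✗
bin=A89: ✗
bin=A26: ✗
bin=A94: ✗
bin=A97: ✗
bin=A62: ✓ → 1
bin=A50: ✓ → 1
bin=A57: ✓ → 1
bin=A75: ✓ → 1
bin=A98: ✓ → 1
bin=A83: ✓ → 1
b1_count = COUNT(1, 1, 1, 1, 1, 1, 1) = 7
—
[weight_sum: weight BETWEEN 31 AND 43 AND qty <= 384]
bin=A84: ✗
bin=A95: ✓ → 121
bin=A28: ✗
bin=A89: ✗
bin=A26: ✗
bin=A94: ✗
bin=A97: ✓ → 100
bin=A62: ✗
bin=A50: ✗
bin=A57: ✓ → 160
bin=A75: ✗
bin=A98: ✗
bin=A83: ✗
weight_sum = 121 + 100 + 160 = 381
—
[weight_sum2: weight >= 35 OR qty <= 456]
bin=A84: ✗
bin=A95: ✓ → 121
bin=A28: ✓ → 83
bin=A89: ✓ → 45
bin=A26: ✓ → 161
bin=A94: ✓ → 82
bin=A97: ✓ → 100
bin=A62: ✓ → 163
bin=A50: ✗
bin=A57: ✓ → 160
bin=A75: ✗
bin=A98: ✗
bin=A83: ✗
weight_sum2 = 121 + 83 + 45 + 161 + 82 + 100 + 163 + 160 = 915

b1_count=7, weight_sum=381, weight_sum2=915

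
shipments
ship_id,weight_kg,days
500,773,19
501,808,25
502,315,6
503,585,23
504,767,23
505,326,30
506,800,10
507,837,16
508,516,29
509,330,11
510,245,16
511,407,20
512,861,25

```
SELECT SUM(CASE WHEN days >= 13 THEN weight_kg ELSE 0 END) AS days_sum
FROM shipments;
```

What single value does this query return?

6125

ship_id=500: ✓ → 773
ship_id=501: ✓ → 808
ship_id=502: ✗
ship_id=503: ✓ → 585
ship_id=504: ✓ → 767
ship_id=505: ✓ → 326
ship_id=506: ✗
ship_id=507: ✓ → 837
ship_id=508: ✓ → 516
ship_id=509: ✗
ship_id=510: ✓ → 245
ship_id=511: ✓ → 407
ship_id=512: ✓ → 861
days_sum = 773 + 808 + 585 + 767 + 326 + 837 + 516 + 245 + 407 + 861 = 6125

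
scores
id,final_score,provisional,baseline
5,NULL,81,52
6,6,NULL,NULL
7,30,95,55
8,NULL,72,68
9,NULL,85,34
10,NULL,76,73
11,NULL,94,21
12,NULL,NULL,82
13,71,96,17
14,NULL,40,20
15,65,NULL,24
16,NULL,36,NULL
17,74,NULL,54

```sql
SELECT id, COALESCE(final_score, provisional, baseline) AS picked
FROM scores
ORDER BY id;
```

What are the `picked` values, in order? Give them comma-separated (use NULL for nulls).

81, 6, 30, 72, 85, 76, 94, 82, 71, 40, 65, 36, 74

id=5: final_score=NULL, provisional=81 → 81
id=6: final_score=6 → 6
id=7: final_score=30 → 30
id=8: final_score=NULL, provisional=72 → 72
id=9: final_score=NULL, provisional=85 → 85
id=10: final_score=NULL, provisional=76 → 76
id=11: final_score=NULL, provisional=94 → 94
id=12: final_score=NULL, provisional=NULL, baseline=82 → 82
id=13: final_score=71 → 71
id=14: final_score=NULL, provisional=40 → 40
id=15: final_score=65 → 65
id=16: final_score=NULL, provisional=36 → 36
id=17: final_score=74 → 74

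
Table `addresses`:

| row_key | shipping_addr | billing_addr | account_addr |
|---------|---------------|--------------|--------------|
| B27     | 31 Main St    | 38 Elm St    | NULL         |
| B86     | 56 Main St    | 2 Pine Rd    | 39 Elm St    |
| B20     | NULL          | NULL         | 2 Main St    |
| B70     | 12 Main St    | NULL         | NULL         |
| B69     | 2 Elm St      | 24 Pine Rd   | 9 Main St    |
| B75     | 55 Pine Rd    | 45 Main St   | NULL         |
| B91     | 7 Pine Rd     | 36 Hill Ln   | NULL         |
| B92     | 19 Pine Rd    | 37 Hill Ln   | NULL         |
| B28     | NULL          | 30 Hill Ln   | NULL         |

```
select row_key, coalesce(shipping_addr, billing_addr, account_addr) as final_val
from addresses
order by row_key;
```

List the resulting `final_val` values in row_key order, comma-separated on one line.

row_key=B20: shipping_addr=NULL, billing_addr=NULL, account_addr=2 Main St → 2 Main St
row_key=B27: shipping_addr=31 Main St → 31 Main St
row_key=B28: shipping_addr=NULL, billing_addr=30 Hill Ln → 30 Hill Ln
row_key=B69: shipping_addr=2 Elm St → 2 Elm St
row_key=B70: shipping_addr=12 Main St → 12 Main St
row_key=B75: shipping_addr=55 Pine Rd → 55 Pine Rd
row_key=B86: shipping_addr=56 Main St → 56 Main St
row_key=B91: shipping_addr=7 Pine Rd → 7 Pine Rd
row_key=B92: shipping_addr=19 Pine Rd → 19 Pine Rd

2 Main St, 31 Main St, 30 Hill Ln, 2 Elm St, 12 Main St, 55 Pine Rd, 56 Main St, 7 Pine Rd, 19 Pine Rd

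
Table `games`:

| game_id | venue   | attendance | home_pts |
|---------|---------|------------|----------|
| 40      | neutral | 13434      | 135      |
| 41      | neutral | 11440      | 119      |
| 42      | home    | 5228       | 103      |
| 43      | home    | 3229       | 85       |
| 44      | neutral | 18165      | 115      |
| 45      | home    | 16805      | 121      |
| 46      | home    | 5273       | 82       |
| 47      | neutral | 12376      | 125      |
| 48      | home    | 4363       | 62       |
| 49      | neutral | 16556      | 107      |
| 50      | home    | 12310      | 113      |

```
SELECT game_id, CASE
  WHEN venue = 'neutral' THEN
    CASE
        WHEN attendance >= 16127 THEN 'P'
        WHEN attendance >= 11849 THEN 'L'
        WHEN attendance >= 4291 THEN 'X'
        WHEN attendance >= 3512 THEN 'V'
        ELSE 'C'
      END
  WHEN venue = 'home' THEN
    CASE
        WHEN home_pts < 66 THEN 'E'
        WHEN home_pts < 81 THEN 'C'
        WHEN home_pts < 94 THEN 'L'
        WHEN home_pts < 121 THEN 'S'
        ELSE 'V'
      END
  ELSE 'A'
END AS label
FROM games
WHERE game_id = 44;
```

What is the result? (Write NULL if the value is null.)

game_id = 44: venue=neutral, attendance=18165, home_pts=115.
venue='neutral' → inner[attendance >= 16127] → P

P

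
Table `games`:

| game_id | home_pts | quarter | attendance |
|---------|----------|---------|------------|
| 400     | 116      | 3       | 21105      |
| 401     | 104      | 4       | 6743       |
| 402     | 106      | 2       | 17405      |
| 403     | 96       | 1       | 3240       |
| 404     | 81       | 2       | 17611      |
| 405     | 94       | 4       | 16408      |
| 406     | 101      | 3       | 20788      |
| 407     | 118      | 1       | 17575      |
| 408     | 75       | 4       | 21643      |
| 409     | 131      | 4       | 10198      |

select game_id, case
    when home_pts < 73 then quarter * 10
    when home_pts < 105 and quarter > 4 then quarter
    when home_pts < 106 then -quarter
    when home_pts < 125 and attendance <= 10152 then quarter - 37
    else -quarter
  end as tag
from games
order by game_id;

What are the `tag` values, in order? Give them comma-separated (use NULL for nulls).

-3, -4, -2, -1, -2, -4, -3, -1, -4, -4

game_id=400: ELSE → -3
game_id=401: home_pts < 106 → -4
game_id=402: ELSE → -2
game_id=403: home_pts < 106 → -1
game_id=404: home_pts < 106 → -2
game_id=405: home_pts < 106 → -4
game_id=406: home_pts < 106 → -3
game_id=407: ELSE → -1
game_id=408: home_pts < 106 → -4
game_id=409: ELSE → -4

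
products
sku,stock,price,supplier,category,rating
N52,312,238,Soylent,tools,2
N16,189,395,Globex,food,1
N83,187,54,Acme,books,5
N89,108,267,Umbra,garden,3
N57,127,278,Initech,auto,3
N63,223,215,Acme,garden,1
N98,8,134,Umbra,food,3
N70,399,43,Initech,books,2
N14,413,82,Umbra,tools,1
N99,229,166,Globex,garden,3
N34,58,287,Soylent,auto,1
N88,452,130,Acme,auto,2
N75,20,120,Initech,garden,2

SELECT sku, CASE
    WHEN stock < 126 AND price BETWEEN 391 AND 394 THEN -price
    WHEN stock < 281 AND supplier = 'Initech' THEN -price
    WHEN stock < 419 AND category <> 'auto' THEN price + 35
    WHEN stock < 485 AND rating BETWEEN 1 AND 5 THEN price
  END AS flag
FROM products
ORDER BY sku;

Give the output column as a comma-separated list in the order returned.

117, 430, 287, 273, -278, 250, 78, -120, 89, 130, 302, 169, 201

sku=N14: stock < 419 AND category <> 'auto' → 117
sku=N16: stock < 419 AND category <> 'auto' → 430
sku=N34: stock < 485 AND rating BETWEEN 1 AND 5 → 287
sku=N52: stock < 419 AND category <> 'auto' → 273
sku=N57: stock < 281 AND supplier = 'Initech' → -278
sku=N63: stock < 419 AND category <> 'auto' → 250
sku=N70: stock < 419 AND category <> 'auto' → 78
sku=N75: stock < 281 AND supplier = 'Initech' → -120
sku=N83: stock < 419 AND category <> 'auto' → 89
sku=N88: stock < 485 AND rating BETWEEN 1 AND 5 → 130
sku=N89: stock < 419 AND category <> 'auto' → 302
sku=N98: stock < 419 AND category <> 'auto' → 169
sku=N99: stock < 419 AND category <> 'auto' → 201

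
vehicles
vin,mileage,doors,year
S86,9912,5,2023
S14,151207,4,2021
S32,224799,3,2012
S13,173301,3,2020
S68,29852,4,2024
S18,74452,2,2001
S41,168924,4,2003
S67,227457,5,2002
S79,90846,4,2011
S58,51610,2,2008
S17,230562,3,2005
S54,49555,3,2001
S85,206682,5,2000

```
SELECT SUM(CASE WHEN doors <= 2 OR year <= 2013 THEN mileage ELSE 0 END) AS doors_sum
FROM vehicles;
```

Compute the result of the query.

vin=S86: ✗
vin=S14: ✗
vin=S32: ✓ → 224799
vin=S13: ✗
vin=S68: ✗
vin=S18: ✓ → 74452
vin=S41: ✓ → 168924
vin=S67: ✓ → 227457
vin=S79: ✓ → 90846
vin=S58: ✓ → 51610
vin=S17: ✓ → 230562
vin=S54: ✓ → 49555
vin=S85: ✓ → 206682
doors_sum = 224799 + 74452 + 168924 + 227457 + 90846 + 51610 + 230562 + 49555 + 206682 = 1324887

1324887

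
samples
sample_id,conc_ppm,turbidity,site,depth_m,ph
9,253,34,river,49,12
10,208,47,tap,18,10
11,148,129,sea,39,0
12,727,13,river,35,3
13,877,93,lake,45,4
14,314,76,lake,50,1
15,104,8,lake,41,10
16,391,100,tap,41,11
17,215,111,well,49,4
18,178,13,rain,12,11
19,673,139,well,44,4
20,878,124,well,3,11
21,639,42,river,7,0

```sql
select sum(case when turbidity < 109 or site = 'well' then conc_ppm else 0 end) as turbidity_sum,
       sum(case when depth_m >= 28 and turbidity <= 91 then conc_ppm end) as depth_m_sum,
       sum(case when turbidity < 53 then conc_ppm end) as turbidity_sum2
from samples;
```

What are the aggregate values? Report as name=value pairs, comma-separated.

[turbidity_sum: turbidity < 109 or site = 'well']
sample_id=9: ✓ → 253
sample_id=10: ✓ → 208
sample_id=11: ✗
sample_id=12: ✓ → 727
sample_id=13: ✓ → 877
sample_id=14: ✓ → 314
sample_id=15: ✓ → 104
sample_id=16: ✓ → 391
sample_id=17: ✓ → 215
sample_id=18: ✓ → 178
sample_id=19: ✓ → 673
sample_id=20: ✓ → 878
sample_id=21: ✓ → 639
turbidity_sum = 253 + 208 + 727 + 877 + 314 + 104 + 391 + 215 + 178 + 673 + 878 + 639 = 5457
—
[depth_m_sum: depth_m >= 28 and turbidity <= 91]
sample_id=9: ✓ → 253
sample_id=10: ✗
sample_id=11: ✗
sample_id=12: ✓ → 727
sample_id=13: ✗
sample_id=14: ✓ → 314
sample_id=15: ✓ → 104
sample_id=16: ✗
sample_id=17: ✗
sample_id=18: ✗
sample_id=19: ✗
sample_id=20: ✗
sample_id=21: ✗
depth_m_sum = 253 + 727 + 314 + 104 = 1398
—
[turbidity_sum2: turbidity < 53]
sample_id=9: ✓ → 253
sample_id=10: ✓ → 208
sample_id=11: ✗
sample_id=12: ✓ → 727
sample_id=13: ✗
sample_id=14: ✗
sample_id=15: ✓ → 104
sample_id=16: ✗
sample_id=17: ✗
sample_id=18: ✓ → 178
sample_id=19: ✗
sample_id=20: ✗
sample_id=21: ✓ → 639
turbidity_sum2 = 253 + 208 + 727 + 104 + 178 + 639 = 2109

turbidity_sum=5457, depth_m_sum=1398, turbidity_sum2=2109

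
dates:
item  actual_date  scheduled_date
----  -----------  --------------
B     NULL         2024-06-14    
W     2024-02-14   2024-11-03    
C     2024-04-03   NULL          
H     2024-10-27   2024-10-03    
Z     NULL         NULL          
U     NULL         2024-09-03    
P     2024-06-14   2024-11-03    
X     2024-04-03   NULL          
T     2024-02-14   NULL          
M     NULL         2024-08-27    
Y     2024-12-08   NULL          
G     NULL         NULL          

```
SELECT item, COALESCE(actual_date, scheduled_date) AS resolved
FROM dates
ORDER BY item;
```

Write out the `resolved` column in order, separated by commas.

item=B: actual_date=NULL, scheduled_date=2024-06-14 → 2024-06-14
item=C: actual_date=2024-04-03 → 2024-04-03
item=G: actual_date=NULL, scheduled_date=NULL (all NULL) → NULL
item=H: actual_date=2024-10-27 → 2024-10-27
item=M: actual_date=NULL, scheduled_date=2024-08-27 → 2024-08-27
item=P: actual_date=2024-06-14 → 2024-06-14
item=T: actual_date=2024-02-14 → 2024-02-14
item=U: actual_date=NULL, scheduled_date=2024-09-03 → 2024-09-03
item=W: actual_date=2024-02-14 → 2024-02-14
item=X: actual_date=2024-04-03 → 2024-04-03
item=Y: actual_date=2024-12-08 → 2024-12-08
item=Z: actual_date=NULL, scheduled_date=NULL (all NULL) → NULL

2024-06-14, 2024-04-03, NULL, 2024-10-27, 2024-08-27, 2024-06-14, 2024-02-14, 2024-09-03, 2024-02-14, 2024-04-03, 2024-12-08, NULL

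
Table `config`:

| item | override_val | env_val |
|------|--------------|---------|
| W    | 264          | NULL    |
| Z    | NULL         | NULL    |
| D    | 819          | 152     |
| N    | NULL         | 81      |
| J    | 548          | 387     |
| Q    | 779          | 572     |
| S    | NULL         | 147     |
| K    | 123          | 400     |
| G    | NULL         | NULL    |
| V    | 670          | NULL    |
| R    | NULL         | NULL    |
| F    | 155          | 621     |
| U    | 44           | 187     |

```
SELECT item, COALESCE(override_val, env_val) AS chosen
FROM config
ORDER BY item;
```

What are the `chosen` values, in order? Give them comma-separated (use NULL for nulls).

item=D: override_val=819 → 819
item=F: override_val=155 → 155
item=G: override_val=NULL, env_val=NULL (all NULL) → NULL
item=J: override_val=548 → 548
item=K: override_val=123 → 123
item=N: override_val=NULL, env_val=81 → 81
item=Q: override_val=779 → 779
item=R: override_val=NULL, env_val=NULL (all NULL) → NULL
item=S: override_val=NULL, env_val=147 → 147
item=U: override_val=44 → 44
item=V: override_val=670 → 670
item=W: override_val=264 → 264
item=Z: override_val=NULL, env_val=NULL (all NULL) → NULL

819, 155, NULL, 548, 123, 81, 779, NULL, 147, 44, 670, 264, NULL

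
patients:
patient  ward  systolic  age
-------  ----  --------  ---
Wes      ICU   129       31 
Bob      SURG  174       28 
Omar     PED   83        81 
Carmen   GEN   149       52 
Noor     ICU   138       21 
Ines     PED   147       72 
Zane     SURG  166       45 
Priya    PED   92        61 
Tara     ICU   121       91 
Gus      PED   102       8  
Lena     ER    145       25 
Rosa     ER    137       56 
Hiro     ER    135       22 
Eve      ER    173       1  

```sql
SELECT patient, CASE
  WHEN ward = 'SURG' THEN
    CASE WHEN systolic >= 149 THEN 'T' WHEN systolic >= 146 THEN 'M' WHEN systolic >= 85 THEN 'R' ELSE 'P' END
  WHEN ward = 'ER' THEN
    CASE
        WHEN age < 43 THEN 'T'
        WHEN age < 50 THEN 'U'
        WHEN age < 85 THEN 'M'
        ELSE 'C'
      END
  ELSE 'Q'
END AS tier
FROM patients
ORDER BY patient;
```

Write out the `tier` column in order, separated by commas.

T, Q, T, Q, T, Q, T, Q, Q, Q, M, Q, Q, T

patient=Bob: ward='SURG' → inner[systolic >= 149] → T
patient=Carmen: ward='GEN' → outer ELSE → Q
patient=Eve: ward='ER' → inner[age < 43] → T
patient=Gus: ward='PED' → outer ELSE → Q
patient=Hiro: ward='ER' → inner[age < 43] → T
patient=Ines: ward='PED' → outer ELSE → Q
patient=Lena: ward='ER' → inner[age < 43] → T
patient=Noor: ward='ICU' → outer ELSE → Q
patient=Omar: ward='PED' → outer ELSE → Q
patient=Priya: ward='PED' → outer ELSE → Q
patient=Rosa: ward='ER' → inner[age < 85] → M
patient=Tara: ward='ICU' → outer ELSE → Q
patient=Wes: ward='ICU' → outer ELSE → Q
patient=Zane: ward='SURG' → inner[systolic >= 149] → T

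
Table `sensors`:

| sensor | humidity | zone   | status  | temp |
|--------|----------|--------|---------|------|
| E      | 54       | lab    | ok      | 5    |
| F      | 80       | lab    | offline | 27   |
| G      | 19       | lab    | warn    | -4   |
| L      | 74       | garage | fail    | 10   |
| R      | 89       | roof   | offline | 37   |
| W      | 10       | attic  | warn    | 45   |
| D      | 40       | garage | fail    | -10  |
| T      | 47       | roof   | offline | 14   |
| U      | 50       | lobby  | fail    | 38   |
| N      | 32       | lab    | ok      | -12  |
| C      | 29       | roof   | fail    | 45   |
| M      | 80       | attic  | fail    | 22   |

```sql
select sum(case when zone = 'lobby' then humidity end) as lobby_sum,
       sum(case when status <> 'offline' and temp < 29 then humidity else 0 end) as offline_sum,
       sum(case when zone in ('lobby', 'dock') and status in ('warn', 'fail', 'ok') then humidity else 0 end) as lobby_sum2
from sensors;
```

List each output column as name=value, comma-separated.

lobby_sum=50, offline_sum=299, lobby_sum2=50

[lobby_sum: zone = 'lobby']
sensor=E: ✗
sensor=F: ✗
sensor=G: ✗
sensor=L: ✗
sensor=R: ✗
sensor=W: ✗
sensor=D: ✗
sensor=T: ✗
sensor=U: ✓ → 50
sensor=N: ✗
sensor=C: ✗
sensor=M: ✗
lobby_sum = 50
—
[offline_sum: status <> 'offline' and temp < 29]
sensor=E: ✓ → 54
sensor=F: ✗
sensor=G: ✓ → 19
sensor=L: ✓ → 74
sensor=R: ✗
sensor=W: ✗
sensor=D: ✓ → 40
sensor=T: ✗
sensor=U: ✗
sensor=N: ✓ → 32
sensor=C: ✗
sensor=M: ✓ → 80
offline_sum = 54 + 19 + 74 + 40 + 32 + 80 = 299
—
[lobby_sum2: zone in ('lobby', 'dock') and status in ('warn', 'fail', 'ok')]
sensor=E: ✗
sensor=F: ✗
sensor=G: ✗
sensor=L: ✗
sensor=R: ✗
sensor=W: ✗
sensor=D: ✗
sensor=T: ✗
sensor=U: ✓ → 50
sensor=N: ✗
sensor=C: ✗
sensor=M: ✗
lobby_sum2 = 50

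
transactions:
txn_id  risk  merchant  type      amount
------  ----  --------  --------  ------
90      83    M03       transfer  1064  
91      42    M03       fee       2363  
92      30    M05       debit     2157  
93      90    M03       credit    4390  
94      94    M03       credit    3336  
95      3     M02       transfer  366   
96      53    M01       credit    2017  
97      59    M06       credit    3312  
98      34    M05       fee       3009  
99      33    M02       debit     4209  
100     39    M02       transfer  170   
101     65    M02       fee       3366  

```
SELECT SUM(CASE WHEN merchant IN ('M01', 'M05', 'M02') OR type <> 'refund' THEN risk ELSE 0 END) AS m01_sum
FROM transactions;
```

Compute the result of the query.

625

txn_id=90: ✓ → 83
txn_id=91: ✓ → 42
txn_id=92: ✓ → 30
txn_id=93: ✓ → 90
txn_id=94: ✓ → 94
txn_id=95: ✓ → 3
txn_id=96: ✓ → 53
txn_id=97: ✓ → 59
txn_id=98: ✓ → 34
txn_id=99: ✓ → 33
txn_id=100: ✓ → 39
txn_id=101: ✓ → 65
m01_sum = 83 + 42 + 30 + 90 + 94 + 3 + 53 + 59 + 34 + 33 + 39 + 65 = 625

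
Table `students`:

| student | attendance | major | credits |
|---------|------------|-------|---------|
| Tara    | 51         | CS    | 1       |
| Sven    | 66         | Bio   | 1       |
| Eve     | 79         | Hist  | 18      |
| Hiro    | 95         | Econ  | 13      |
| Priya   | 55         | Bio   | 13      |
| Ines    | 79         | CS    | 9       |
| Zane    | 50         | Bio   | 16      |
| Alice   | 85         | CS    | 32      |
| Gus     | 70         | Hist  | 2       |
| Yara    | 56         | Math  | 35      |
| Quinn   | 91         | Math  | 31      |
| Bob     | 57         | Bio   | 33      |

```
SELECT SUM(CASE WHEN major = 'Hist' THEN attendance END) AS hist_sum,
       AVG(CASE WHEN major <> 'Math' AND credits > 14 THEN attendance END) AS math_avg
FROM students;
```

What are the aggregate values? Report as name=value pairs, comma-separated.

[hist_sum: major = 'Hist']
student=Tara: ✗
student=Sven: ✗
student=Eve: ✓ → 79
student=Hiro: ✗
student=Priya: ✗
student=Ines: ✗
student=Zane: ✗
student=Alice: ✗
student=Gus: ✓ → 70
student=Yara: ✗
student=Quinn: ✗
student=Bob: ✗
hist_sum = 79 + 70 = 149
—
[math_avg: major <> 'Math' AND credits > 14]
student=Tara: ✗
student=Sven: ✗
student=Eve: ✓ → 79
student=Hiro: ✗
student=Priya: ✗
student=Ines: ✗
student=Zane: ✓ → 50
student=Alice: ✓ → 85
student=Gus: ✗
student=Yara: ✗
student=Quinn: ✗
student=Bob: ✓ → 57
math_avg = (79 + 50 + 85 + 57) / 4 = 67.75

hist_sum=149, math_avg=67.75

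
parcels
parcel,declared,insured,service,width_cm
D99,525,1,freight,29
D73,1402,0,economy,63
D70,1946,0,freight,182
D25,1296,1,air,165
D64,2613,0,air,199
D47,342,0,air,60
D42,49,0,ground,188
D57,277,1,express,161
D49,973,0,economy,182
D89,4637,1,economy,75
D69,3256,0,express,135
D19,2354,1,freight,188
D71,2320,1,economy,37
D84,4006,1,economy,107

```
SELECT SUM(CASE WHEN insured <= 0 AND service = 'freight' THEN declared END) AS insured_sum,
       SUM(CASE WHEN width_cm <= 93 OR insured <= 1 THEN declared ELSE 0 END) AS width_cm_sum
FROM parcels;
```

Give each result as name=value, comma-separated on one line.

[insured_sum: insured <= 0 AND service = 'freight']
parcel=D99: ✗
parcel=D73: ✗
parcel=D70: ✓ → 1946
parcel=D25: ✗
parcel=D64: ✗
parcel=D47: ✗
parcel=D42: ✗
parcel=D57: ✗
parcel=D49: ✗
parcel=D89: ✗
parcel=D69: ✗
parcel=D19: ✗
parcel=D71: ✗
parcel=D84: ✗
insured_sum = 1946
—
[width_cm_sum: width_cm <= 93 OR insured <= 1]
parcel=D99: ✓ → 525
parcel=D73: ✓ → 1402
parcel=D70: ✓ → 1946
parcel=D25: ✓ → 1296
parcel=D64: ✓ → 2613
parcel=D47: ✓ → 342
parcel=D42: ✓ → 49
parcel=D57: ✓ → 277
parcel=D49: ✓ → 973
parcel=D89: ✓ → 4637
parcel=D69: ✓ → 3256
parcel=D19: ✓ → 2354
parcel=D71: ✓ → 2320
parcel=D84: ✓ → 4006
width_cm_sum = 525 + 1402 + 1946 + 1296 + 2613 + 342 + 49 + 277 + 973 + 4637 + 3256 + 2354 + 2320 + 4006 = 25996

insured_sum=1946, width_cm_sum=25996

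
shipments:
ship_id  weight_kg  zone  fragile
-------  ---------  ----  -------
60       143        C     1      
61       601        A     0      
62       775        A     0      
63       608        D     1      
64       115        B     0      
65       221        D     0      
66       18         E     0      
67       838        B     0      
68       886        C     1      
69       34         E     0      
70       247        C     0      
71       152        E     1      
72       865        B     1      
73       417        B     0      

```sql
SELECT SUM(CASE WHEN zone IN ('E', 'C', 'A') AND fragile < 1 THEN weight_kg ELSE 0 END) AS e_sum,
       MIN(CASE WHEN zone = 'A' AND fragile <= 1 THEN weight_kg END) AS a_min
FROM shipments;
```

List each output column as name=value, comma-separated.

e_sum=1675, a_min=601

[e_sum: zone IN ('E', 'C', 'A') AND fragile < 1]
ship_id=60: ✗
ship_id=61: ✓ → 601
ship_id=62: ✓ → 775
ship_id=63: ✗
ship_id=64: ✗
ship_id=65: ✗
ship_id=66: ✓ → 18
ship_id=67: ✗
ship_id=68: ✗
ship_id=69: ✓ → 34
ship_id=70: ✓ → 247
ship_id=71: ✗
ship_id=72: ✗
ship_id=73: ✗
e_sum = 601 + 775 + 18 + 34 + 247 = 1675
—
[a_min: zone = 'A' AND fragile <= 1]
ship_id=60: ✗
ship_id=61: ✓ → 601
ship_id=62: ✓ → 775
ship_id=63: ✗
ship_id=64: ✗
ship_id=65: ✗
ship_id=66: ✗
ship_id=67: ✗
ship_id=68: ✗
ship_id=69: ✗
ship_id=70: ✗
ship_id=71: ✗
ship_id=72: ✗
ship_id=73: ✗
a_min = MIN(601, 775) = 601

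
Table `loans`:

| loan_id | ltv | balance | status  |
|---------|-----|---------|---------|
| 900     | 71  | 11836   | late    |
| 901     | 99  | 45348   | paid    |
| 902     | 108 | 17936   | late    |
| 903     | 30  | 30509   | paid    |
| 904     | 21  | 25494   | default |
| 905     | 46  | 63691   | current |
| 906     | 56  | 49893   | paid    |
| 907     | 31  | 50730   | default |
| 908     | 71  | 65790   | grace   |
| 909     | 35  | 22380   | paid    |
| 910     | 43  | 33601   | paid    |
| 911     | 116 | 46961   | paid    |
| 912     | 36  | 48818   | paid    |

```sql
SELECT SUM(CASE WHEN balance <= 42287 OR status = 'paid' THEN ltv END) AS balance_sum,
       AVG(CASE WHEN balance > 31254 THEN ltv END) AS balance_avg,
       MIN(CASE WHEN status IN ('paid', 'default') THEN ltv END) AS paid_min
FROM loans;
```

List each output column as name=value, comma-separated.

[balance_sum: balance <= 42287 OR status = 'paid']
loan_id=900: ✓ → 71
loan_id=901: ✓ → 99
loan_id=902: ✓ → 108
loan_id=903: ✓ → 30
loan_id=904: ✓ → 21
loan_id=905: ✗
loan_id=906: ✓ → 56
loan_id=907: ✗
loan_id=908: ✗
loan_id=909: ✓ → 35
loan_id=910: ✓ → 43
loan_id=911: ✓ → 116
loan_id=912: ✓ → 36
balance_sum = 71 + 99 + 108 + 30 + 21 + 56 + 35 + 43 + 116 + 36 = 615
—
[balance_avg: balance > 31254]
loan_id=900: ✗
loan_id=901: ✓ → 99
loan_id=902: ✗
loan_id=903: ✗
loan_id=904: ✗
loan_id=905: ✓ → 46
loan_id=906: ✓ → 56
loan_id=907: ✓ → 31
loan_id=908: ✓ → 71
loan_id=909: ✗
loan_id=910: ✓ → 43
loan_id=911: ✓ → 116
loan_id=912: ✓ → 36
balance_avg = (99 + 46 + 56 + 31 + 71 + 43 + 116 + 36) / 8 = 62.25
—
[paid_min: status IN ('paid', 'default')]
loan_id=900: ✗
loan_id=901: ✓ → 99
loan_id=902: ✗
loan_id=903: ✓ → 30
loan_id=904: ✓ → 21
loan_id=905: ✗
loan_id=906: ✓ → 56
loan_id=907: ✓ → 31
loan_id=908: ✗
loan_id=909: ✓ → 35
loan_id=910: ✓ → 43
loan_id=911: ✓ → 116
loan_id=912: ✓ → 36
paid_min = MIN(99, 30, 21, 56, 31, 35, 43, 116, 36) = 21

balance_sum=615, balance_avg=62.25, paid_min=21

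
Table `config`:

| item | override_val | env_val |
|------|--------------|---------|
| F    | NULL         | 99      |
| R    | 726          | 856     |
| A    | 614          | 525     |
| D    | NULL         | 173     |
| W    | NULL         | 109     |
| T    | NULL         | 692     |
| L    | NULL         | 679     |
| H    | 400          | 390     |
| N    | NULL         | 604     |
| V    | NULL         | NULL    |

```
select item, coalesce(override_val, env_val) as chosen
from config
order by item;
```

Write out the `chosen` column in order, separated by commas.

item=A: override_val=614 → 614
item=D: override_val=NULL, env_val=173 → 173
item=F: override_val=NULL, env_val=99 → 99
item=H: override_val=400 → 400
item=L: override_val=NULL, env_val=679 → 679
item=N: override_val=NULL, env_val=604 → 604
item=R: override_val=726 → 726
item=T: override_val=NULL, env_val=692 → 692
item=V: override_val=NULL, env_val=NULL (all NULL) → NULL
item=W: override_val=NULL, env_val=109 → 109

614, 173, 99, 400, 679, 604, 726, 692, NULL, 109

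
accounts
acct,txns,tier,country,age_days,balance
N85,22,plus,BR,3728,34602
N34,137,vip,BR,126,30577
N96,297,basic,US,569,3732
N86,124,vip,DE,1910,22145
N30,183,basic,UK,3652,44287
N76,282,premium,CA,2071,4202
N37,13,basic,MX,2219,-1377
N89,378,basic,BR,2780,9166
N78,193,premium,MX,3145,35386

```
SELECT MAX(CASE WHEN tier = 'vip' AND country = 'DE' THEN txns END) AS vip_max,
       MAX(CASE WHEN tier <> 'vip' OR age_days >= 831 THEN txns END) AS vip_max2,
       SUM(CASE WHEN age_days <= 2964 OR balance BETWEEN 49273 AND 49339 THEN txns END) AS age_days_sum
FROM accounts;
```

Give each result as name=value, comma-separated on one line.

[vip_max: tier = 'vip' AND country = 'DE']
acct=N85: ✗
acct=N34: ✗
acct=N96: ✗
acct=N86: ✓ → 124
acct=N30: ✗
acct=N76: ✗
acct=N37: ✗
acct=N89: ✗
acct=N78: ✗
vip_max = MAX(124) = 124
—
[vip_max2: tier <> 'vip' OR age_days >= 831]
acct=N85: ✓ → 22
acct=N34: ✗
acct=N96: ✓ → 297
acct=N86: ✓ → 124
acct=N30: ✓ → 183
acct=N76: ✓ → 282
acct=N37: ✓ → 13
acct=N89: ✓ → 378
acct=N78: ✓ → 193
vip_max2 = MAX(22, 297, 124, 183, 282, 13, 378, 193) = 378
—
[age_days_sum: age_days <= 2964 OR balance BETWEEN 49273 AND 49339]
acct=N85: ✗
acct=N34: ✓ → 137
acct=N96: ✓ → 297
acct=N86: ✓ → 124
acct=N30: ✗
acct=N76: ✓ → 282
acct=N37: ✓ → 13
acct=N89: ✓ → 378
acct=N78: ✗
age_days_sum = 137 + 297 + 124 + 282 + 13 + 378 = 1231

vip_max=124, vip_max2=378, age_days_sum=1231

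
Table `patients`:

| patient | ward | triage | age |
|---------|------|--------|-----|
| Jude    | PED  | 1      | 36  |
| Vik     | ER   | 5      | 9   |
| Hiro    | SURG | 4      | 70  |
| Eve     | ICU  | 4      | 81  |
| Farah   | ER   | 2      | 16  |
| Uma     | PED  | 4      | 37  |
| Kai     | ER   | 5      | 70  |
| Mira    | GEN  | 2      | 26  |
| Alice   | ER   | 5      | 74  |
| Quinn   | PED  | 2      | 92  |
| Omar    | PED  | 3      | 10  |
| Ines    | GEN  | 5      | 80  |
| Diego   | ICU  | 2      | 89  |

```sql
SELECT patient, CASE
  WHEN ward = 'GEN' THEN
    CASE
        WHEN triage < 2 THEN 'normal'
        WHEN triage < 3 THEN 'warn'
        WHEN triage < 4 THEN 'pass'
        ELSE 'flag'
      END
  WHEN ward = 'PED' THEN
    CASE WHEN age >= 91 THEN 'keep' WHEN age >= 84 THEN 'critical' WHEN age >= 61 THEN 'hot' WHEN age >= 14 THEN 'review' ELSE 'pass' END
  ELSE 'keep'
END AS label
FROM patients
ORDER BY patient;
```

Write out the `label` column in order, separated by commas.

patient=Alice: ward='ER' → outer ELSE → keep
patient=Diego: ward='ICU' → outer ELSE → keep
patient=Eve: ward='ICU' → outer ELSE → keep
patient=Farah: ward='ER' → outer ELSE → keep
patient=Hiro: ward='SURG' → outer ELSE → keep
patient=Ines: ward='GEN' → inner[ELSE] → flag
patient=Jude: ward='PED' → inner[age >= 14] → review
patient=Kai: ward='ER' → outer ELSE → keep
patient=Mira: ward='GEN' → inner[triage < 3] → warn
patient=Omar: ward='PED' → inner[ELSE] → pass
patient=Quinn: ward='PED' → inner[age >= 91] → keep
patient=Uma: ward='PED' → inner[age >= 14] → review
patient=Vik: ward='ER' → outer ELSE → keep

keep, keep, keep, keep, keep, flag, review, keep, warn, pass, keep, review, keep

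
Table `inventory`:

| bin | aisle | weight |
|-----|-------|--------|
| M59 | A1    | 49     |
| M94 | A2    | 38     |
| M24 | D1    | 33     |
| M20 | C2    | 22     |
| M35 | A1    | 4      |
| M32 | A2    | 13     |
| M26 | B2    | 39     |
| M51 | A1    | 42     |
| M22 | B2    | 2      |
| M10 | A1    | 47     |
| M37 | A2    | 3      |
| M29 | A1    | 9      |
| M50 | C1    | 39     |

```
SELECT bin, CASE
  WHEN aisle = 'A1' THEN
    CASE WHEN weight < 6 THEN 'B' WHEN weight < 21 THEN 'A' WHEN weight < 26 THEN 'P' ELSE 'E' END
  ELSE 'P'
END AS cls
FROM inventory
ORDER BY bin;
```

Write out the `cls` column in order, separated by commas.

E, P, P, P, P, A, P, B, P, P, E, E, P

bin=M10: aisle='A1' → inner[ELSE] → E
bin=M20: aisle='C2' → outer ELSE → P
bin=M22: aisle='B2' → outer ELSE → P
bin=M24: aisle='D1' → outer ELSE → P
bin=M26: aisle='B2' → outer ELSE → P
bin=M29: aisle='A1' → inner[weight < 21] → A
bin=M32: aisle='A2' → outer ELSE → P
bin=M35: aisle='A1' → inner[weight < 6] → B
bin=M37: aisle='A2' → outer ELSE → P
bin=M50: aisle='C1' → outer ELSE → P
bin=M51: aisle='A1' → inner[ELSE] → E
bin=M59: aisle='A1' → inner[ELSE] → E
bin=M94: aisle='A2' → outer ELSE → P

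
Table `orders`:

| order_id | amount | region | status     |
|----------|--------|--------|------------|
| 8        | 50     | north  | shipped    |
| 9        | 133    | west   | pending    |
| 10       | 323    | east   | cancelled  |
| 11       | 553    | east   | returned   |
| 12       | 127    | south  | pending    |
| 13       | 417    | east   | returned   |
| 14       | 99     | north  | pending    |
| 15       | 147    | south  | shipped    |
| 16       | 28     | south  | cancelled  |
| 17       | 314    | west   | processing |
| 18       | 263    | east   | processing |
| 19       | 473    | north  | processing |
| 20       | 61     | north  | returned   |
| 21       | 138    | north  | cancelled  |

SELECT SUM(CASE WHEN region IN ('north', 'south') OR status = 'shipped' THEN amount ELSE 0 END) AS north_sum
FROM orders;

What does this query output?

order_id=8: ✓ → 50
order_id=9: ✗
order_id=10: ✗
order_id=11: ✗
order_id=12: ✓ → 127
order_id=13: ✗
order_id=14: ✓ → 99
order_id=15: ✓ → 147
order_id=16: ✓ → 28
order_id=17: ✗
order_id=18: ✗
order_id=19: ✓ → 473
order_id=20: ✓ → 61
order_id=21: ✓ → 138
north_sum = 50 + 127 + 99 + 147 + 28 + 473 + 61 + 138 = 1123

1123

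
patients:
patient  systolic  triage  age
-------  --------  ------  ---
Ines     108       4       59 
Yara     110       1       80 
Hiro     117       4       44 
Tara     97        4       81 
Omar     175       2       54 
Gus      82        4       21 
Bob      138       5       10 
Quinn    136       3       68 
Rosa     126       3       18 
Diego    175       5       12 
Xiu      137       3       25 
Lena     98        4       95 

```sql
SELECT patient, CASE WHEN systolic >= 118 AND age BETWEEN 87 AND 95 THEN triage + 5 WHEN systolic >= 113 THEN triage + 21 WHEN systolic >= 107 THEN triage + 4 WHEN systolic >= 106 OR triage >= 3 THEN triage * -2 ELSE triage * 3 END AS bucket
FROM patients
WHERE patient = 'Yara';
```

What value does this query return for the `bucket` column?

5

patient = Yara: systolic=110, triage=1, age=80.
systolic >= 118 AND age BETWEEN 87 AND 95 → false
systolic >= 113 → false
systolic >= 107 → true → 5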